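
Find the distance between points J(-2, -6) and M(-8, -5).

The horizontal distance is |-8 - -2| = 6 and the vertical distance is |-5 - -6| = 1.
By the Pythagorean theorem, d = sqrt(6^2 + 1^2) = sqrt(37).

sqrt(37)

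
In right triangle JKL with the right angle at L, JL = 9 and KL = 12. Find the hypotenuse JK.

By the Pythagorean theorem: JK^2 = JL^2 + KL^2
JK^2 = 9^2 + 12^2 = 81 + 144 = 225
JK = sqrt(225) = 15

15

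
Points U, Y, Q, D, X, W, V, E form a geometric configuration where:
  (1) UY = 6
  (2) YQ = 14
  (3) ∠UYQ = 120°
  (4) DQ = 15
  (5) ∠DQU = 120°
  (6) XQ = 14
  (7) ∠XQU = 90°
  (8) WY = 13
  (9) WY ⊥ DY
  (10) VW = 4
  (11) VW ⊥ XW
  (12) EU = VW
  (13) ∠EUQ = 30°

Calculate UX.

Step 1: By the law of cosines on triangle UYQ: UQ² = 6² + 14² − 2·6·14·cos(120°) = 316, so UQ = 2·√79.
Step 2: By the law of cosines on triangle UQX: UX² = (2·√79)² + 14² − 2·2·√79·14·cos(90°) = 512, so UX = 16·√2.

Therefore, the length of UX = 16·√2.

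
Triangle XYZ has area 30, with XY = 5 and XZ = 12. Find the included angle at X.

sin(C) = 2 * 30 / (5 * 12) = 1, so C = arcsin(1) = 90°.

90°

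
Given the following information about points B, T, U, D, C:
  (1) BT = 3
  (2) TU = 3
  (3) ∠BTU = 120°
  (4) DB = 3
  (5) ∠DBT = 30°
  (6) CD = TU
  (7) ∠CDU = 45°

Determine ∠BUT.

Step 1: By the law of cosines on triangle UTB: UB² = 3² + 3² − 2·3·3·cos(120°) = 27, so UB = 3·√3.
Step 2: By the inverse law of cosines on triangle BUT: cos(∠BUT) = ((3·√3)² + 3² − 3²) / (2·3·√3·3) = 27/31.18 = 0.866, so ∠BUT = 30°.

Therefore, the measure of angle ∠BUT = 30°.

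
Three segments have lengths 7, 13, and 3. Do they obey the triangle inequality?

The longest side is 13. The other two sides sum to 3 + 7 = 10.
Since 10 ≤ 13, the two shorter sides cannot reach around to close the triangle.

No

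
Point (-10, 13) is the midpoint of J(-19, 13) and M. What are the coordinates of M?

Using the midpoint formula: M = ((x1 + x2)/2, (y1 + y2)/2)
We know M = (-10, 13) and J = (-19, 13)
For x: -10 = (-19 + x2)/2, so x2 = 2*-10 - -19 = -1
For y: 13 = (13 + y2)/2, so y2 = 2*13 - 13 = 13
M = (-1, 13)

(-1, 13)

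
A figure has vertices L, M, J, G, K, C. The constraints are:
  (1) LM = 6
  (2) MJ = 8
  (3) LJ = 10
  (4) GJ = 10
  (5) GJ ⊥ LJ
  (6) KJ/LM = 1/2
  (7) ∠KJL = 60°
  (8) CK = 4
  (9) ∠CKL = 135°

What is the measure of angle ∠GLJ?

Step 1: By the law of cosines on triangle LJG: LG² = 10² + 10² − 2·10·10·cos(90°) = 200, so LG = 10·√2.
Step 2: By the inverse law of cosines on triangle GLJ: cos(∠GLJ) = ((10·√2)² + 10² − 10²) / (2·10·√2·10) = 200/282.84 = 0.7071, so ∠GLJ = 45°.

Therefore, the measure of angle ∠GLJ = 45°.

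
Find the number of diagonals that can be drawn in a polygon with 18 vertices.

Total line segments between 18 vertices = C(18,2) = 153.
Subtract the 18 sides: 153 - 18 = 135 diagonals.

135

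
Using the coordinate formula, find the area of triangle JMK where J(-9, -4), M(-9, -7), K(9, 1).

Using the Shoelace formula for a triangle:
Area = (1/2)|x0(y1 - y2) + x1(y2 - y0) + x2(y0 - y1)|
Area = (1/2)|-9(-7 - 1) + -9(1 - -4) + 9(-4 - -7)|
Area = (1/2)|72 + -45 + 27|
Area = (1/2)|54|
Area = (1/2)(54)
Area = 27

27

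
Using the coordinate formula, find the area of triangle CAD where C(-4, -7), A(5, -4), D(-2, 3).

The Shoelace formula computes the area from vertex coordinates by summing cross products.
For vertices (-4,-7), (5,-4), (-2,3):
Signed sum = -4*-4 - 5*-7 + 5*3 - -2*-4 + -2*-7 - -4*3
= 51 + 7 + 26 = 84
Area = (1/2)|84| = 42.

42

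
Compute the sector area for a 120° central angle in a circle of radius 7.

The full circle has area πr² = π(7)² = 49*pi.
The sector covers 120° out of 360°, a fraction of 1/3.
Sector area = 49*pi × 1/3 = 49*pi/3.

49*pi/3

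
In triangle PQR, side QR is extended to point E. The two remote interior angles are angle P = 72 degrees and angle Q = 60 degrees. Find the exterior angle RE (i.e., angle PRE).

Exterior angle = 72 + 60 = 132 degrees (exterior angle theorem).

132 degrees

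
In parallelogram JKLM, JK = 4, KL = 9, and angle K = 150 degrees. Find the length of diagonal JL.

The diagonal of a parallelogram can be found by treating two adjacent sides and the diagonal as a triangle.
Applying the law of cosines with sides 4, 9 and included angle 150°:
d^2 = 16 + 81 - 72*cos(150°) = 36*sqrt(3) + 97
d = sqrt(36*sqrt(3) + 97)

sqrt(36*sqrt(3) + 97)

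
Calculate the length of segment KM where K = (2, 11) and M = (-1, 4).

The horizontal distance is |-1 - 2| = 3 and the vertical distance is |4 - 11| = 7.
By the Pythagorean theorem, d = sqrt(3^2 + 7^2) = sqrt(58).

sqrt(58)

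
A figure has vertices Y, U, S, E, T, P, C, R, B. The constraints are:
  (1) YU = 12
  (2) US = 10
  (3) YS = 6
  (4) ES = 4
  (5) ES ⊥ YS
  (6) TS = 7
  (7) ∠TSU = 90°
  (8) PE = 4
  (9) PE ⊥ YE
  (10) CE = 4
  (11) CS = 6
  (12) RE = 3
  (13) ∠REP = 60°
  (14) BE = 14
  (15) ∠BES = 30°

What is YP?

Step 1: By the law of cosines on triangle ESY: EY² = 4² + 6² − 2·4·6·cos(90°) = 52, so EY = 2·√13.
Step 2: By the law of cosines on triangle YEP: YP² = (2·√13)² + 4² − 2·2·√13·4·cos(90°) = 68, so YP = 2·√17.

Therefore, the length of YP = 2·√17.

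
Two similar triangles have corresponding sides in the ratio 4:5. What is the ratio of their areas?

Area scales with the square of linear dimensions. If every length is multiplied by 4/5, then the area is multiplied by (4/5)^2 = 16/25.
The area ratio is 16:25.

16:25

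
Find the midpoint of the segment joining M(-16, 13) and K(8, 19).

The midpoint is the point halfway along the segment.
Move half the horizontal distance: -16 + (8 - -16)/2 = -16 + 24/2 = -4
Move half the vertical distance: 13 + (19 - 13)/2 = 13 + 6/2 = 16
Midpoint = (-4, 16)

(-4, 16)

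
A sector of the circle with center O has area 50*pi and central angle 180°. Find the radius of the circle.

Sector area A = πr² × θ/360, so r² = 360A / (πθ).
r² = 360 × 50*pi / (π × 180)
r² = 100
r = 10

10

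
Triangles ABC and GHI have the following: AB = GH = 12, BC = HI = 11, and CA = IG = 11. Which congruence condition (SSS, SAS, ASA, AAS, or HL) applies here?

Consider the given information: AB = GH = 12, BC = HI = 11, and CA = IG = 11
This is not ASA or AAS: ASA requires two angles and the side between them. AAS requires two angles and a non-included side.
The correct criterion is SSS. All three pairs of corresponding sides are equal (Side-Side-Side).

SSS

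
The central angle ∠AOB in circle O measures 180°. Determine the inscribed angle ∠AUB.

By the inscribed angle theorem, the inscribed angle is half the central angle.
Inscribed angle = 180° / 2 = 90°

90°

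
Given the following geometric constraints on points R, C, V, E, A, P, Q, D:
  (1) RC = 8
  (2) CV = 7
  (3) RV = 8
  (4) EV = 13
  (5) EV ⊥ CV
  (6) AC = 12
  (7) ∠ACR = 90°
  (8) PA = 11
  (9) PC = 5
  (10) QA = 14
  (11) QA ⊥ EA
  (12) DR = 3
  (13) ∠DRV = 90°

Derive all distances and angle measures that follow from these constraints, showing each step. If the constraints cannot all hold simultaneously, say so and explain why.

The constraints are consistent.

Step 1: From RC = 8, CA = 12, and ∠RCA = 90°, by the law of cosines:
  RA² = RC² + CA² - 2·RC·CA·cos(90°) = 64 + 144 - 0 = 208
  RA = 4·√13

Step 2: From CV = 7, VE = 13, and ∠CVE = 90°, by the law of cosines:
  CE² = CV² + VE² - 2·CV·VE·cos(90°) = 49 + 169 - 0 = 218
  CE ≈ 14.76

Step 3: From VR = 8, RD = 3, and ∠VRD = 90°, by the law of cosines:
  VD² = VR² + RD² - 2·VR·RD·cos(90°) = 64 + 9 - 0 = 73
  VD = √73

Step 4: From RC = 8, RV = 8, CV = 7, by the inverse law of cosines:
  cos(∠CRV) = (RC² + RV² - CV²) / (2·RC·RV)
  ∠CRV = 51.89°

Step 5: From CA = 12, CP = 5, AP = 11, by the inverse law of cosines:
  cos(∠ACP) = (CA² + CP² - AP²) / (2·CA·CP)
  ∠ACP = 66.42°

Step 6: From CR = 8, CV = 7, RV = 8, by the inverse law of cosines:
  cos(∠RCV) = (CR² + CV² - RV²) / (2·CR·CV)
  ∠RCV = 64.06°

Step 7: From VC = 7, VR = 8, CR = 8, by the inverse law of cosines:
  cos(∠CVR) = (VC² + VR² - CR²) / (2·VC·VR)
  ∠CVR = 64.06°

Step 8: From AC = 12, AP = 11, CP = 5, by the inverse law of cosines:
  cos(∠CAP) = (AC² + AP² - CP²) / (2·AC·AP)
  ∠CAP = 24.62°

Step 9: From PA = 11, PC = 5, AC = 12, by the inverse law of cosines:
  cos(∠APC) = (PA² + PC² - AC²) / (2·PA·PC)
  ∠APC = 88.96°

Step 10: From RA = 4·√13, RC = 8, AC = 12, by the inverse law of cosines:
  cos(∠ARC) = (RA² + RC² - AC²) / (2·RA·RC)
  ∠ARC = 56.31°

Step 11: From CE = 14.76, CV = 7, EV = 13, by the inverse law of cosines:
  cos(∠ECV) = (CE² + CV² - EV²) / (2·CE·CV)
  ∠ECV = 61.7°

Step 12: From VD = √73, VR = 8, DR = 3, by the inverse law of cosines:
  cos(∠DVR) = (VD² + VR² - DR²) / (2·VD·VR)
  ∠DVR = 20.56°

Step 13: From EC = 14.76, EV = 13, CV = 7, by the inverse law of cosines:
  cos(∠CEV) = (EC² + EV² - CV²) / (2·EC·EV)
  ∠CEV = 28.3°

Step 14: From AC = 12, AR = 4·√13, CR = 8, by the inverse law of cosines:
  cos(∠CAR) = (AC² + AR² - CR²) / (2·AC·AR)
  ∠CAR = 33.69°

Step 15: From DR = 3, DV = √73, RV = 8, by the inverse law of cosines:
  cos(∠RDV) = (DR² + DV² - RV²) / (2·DR·DV)
  ∠RDV = 69.44°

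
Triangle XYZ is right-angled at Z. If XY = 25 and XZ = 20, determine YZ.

YZ = sqrt(25^2 - 20^2) = sqrt(225) = 15

15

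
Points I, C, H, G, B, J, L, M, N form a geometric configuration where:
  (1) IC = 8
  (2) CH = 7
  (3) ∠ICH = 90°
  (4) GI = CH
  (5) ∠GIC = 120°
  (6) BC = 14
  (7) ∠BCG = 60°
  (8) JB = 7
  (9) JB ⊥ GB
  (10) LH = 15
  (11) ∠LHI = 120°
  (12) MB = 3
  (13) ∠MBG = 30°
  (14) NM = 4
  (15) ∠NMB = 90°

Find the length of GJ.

From the given relations: GI = CH = 7.
Step 1: By the law of cosines on triangle CIG: CG² = 8² + 7² − 2·8·7·cos(120°) = 169, so CG = 13.
Step 2: By the law of cosines on triangle BCG: BG² = 14² + 13² − 2·14·13·cos(60°) = 183, so BG = √183.
Step 3: By the law of cosines on triangle GBJ: GJ² = √183² + 7² − 2·√183·7·cos(90°) = 232, so GJ = 2·√58.

Therefore, the length of GJ = 2·√58.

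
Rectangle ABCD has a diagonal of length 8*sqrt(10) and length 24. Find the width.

Using the Pythagorean theorem: d^2 = a^2 + b^2
b^2 = d^2 - a^2
b^2 = 640 - 576
b^2 = 64
b = sqrt(64) = 8

8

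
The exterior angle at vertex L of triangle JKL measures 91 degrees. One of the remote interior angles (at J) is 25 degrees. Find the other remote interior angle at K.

angle K = 91 - 25 = 66 degrees (exterior angle theorem).

66 degrees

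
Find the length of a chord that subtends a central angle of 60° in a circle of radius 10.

Chord length = 2r sin(θ/2)
= 2 × 10 × sin(60°/2)
= 2 × 10 × sin(30°)
= 10

10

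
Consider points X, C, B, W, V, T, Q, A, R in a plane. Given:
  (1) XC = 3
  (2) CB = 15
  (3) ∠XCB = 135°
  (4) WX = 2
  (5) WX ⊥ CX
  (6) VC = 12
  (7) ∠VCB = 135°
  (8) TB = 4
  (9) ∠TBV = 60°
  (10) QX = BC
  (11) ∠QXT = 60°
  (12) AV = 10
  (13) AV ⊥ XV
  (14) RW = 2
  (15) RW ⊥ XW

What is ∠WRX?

Step 1: By the law of cosines on triangle RWX: RX² = 2² + 2² − 2·2·2·cos(90°) = 8, so RX = 2·√2.
Step 2: By the inverse law of cosines on triangle WRX: cos(∠WRX) = (2² + (2·√2)² − 2²) / (2·2·2·√2) = 8/11.31 = 0.7071, so ∠WRX = 45°.

Therefore, the measure of angle ∠WRX = 45°.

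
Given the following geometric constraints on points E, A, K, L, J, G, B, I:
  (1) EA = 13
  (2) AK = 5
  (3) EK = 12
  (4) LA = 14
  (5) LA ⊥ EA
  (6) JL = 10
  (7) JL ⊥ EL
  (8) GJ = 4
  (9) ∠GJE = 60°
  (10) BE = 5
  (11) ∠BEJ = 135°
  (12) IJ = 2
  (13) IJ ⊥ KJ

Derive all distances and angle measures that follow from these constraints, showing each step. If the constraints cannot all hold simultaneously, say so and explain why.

The constraints are consistent.

Step 1: From EA = 13, AL = 14, and ∠EAL = 90°, by the law of cosines:
  EL² = EA² + AL² - 2·EA·AL·cos(90°) = 169 + 196 - 0 = 365
  EL ≈ 19.1

Step 2: From EA = 13, EK = 12, AK = 5, by the inverse law of cosines:
  cos(∠AEK) = (EA² + EK² - AK²) / (2·EA·EK)
  ∠AEK = 22.62°

Step 3: From AE = 13, AK = 5, EK = 12, by the inverse law of cosines:
  cos(∠EAK) = (AE² + AK² - EK²) / (2·AE·AK)
  ∠EAK = 67.38°

Step 4: From KA = 5, KE = 12, AE = 13, by the inverse law of cosines:
  cos(∠AKE) = (KA² + KE² - AE²) / (2·KA·KE)
  ∠AKE = 90°

Step 5: From EL = 19.1, LJ = 10, and ∠ELJ = 90°, by the law of cosines:
  EJ² = EL² + LJ² - 2·EL·LJ·cos(90°) = 365 + 100 - 0 = 465
  EJ ≈ 21.56

Step 6: From EA = 13, EL = 19.1, AL = 14, by the inverse law of cosines:
  cos(∠AEL) = (EA² + EL² - AL²) / (2·EA·EL)
  ∠AEL = 47.12°

Step 7: From LA = 14, LE = 19.1, AE = 13, by the inverse law of cosines:
  cos(∠ALE) = (LA² + LE² - AE²) / (2·LA·LE)
  ∠ALE = 42.88°

Step 8: From EJ = 21.56, JG = 4, and ∠EJG = 60°, by the law of cosines:
  EG² = EJ² + JG² - 2·EJ·JG·cos(60°) = 465 + 16 - 86.26 = 394.7
  EG ≈ 19.87

Step 9: From JE = 21.56, EB = 5, and ∠JEB = 135°, by the law of cosines:
  JB² = JE² + EB² - 2·JE·EB·cos(135°) = 465 + 25 + 152.5 = 642.5
  JB ≈ 25.35

Step 10: From EJ = 21.56, EL = 19.1, JL = 10, by the inverse law of cosines:
  cos(∠JEL) = (EJ² + EL² - JL²) / (2·EJ·EL)
  ∠JEL = 27.63°

Step 11: From JE = 21.56, JL = 10, EL = 19.1, by the inverse law of cosines:
  cos(∠EJL) = (JE² + JL² - EL²) / (2·JE·JL)
  ∠EJL = 62.37°

Step 12: From EG = 19.87, EJ = 21.56, GJ = 4, by the inverse law of cosines:
  cos(∠GEJ) = (EG² + EJ² - GJ²) / (2·EG·EJ)
  ∠GEJ = 10.04°

Step 13: From JB = 25.35, JE = 21.56, BE = 5, by the inverse law of cosines:
  cos(∠BJE) = (JB² + JE² - BE²) / (2·JB·JE)
  ∠BJE = 8.02°

Step 14: From GE = 19.87, GJ = 4, EJ = 21.56, by the inverse law of cosines:
  cos(∠EGJ) = (GE² + GJ² - EJ²) / (2·GE·GJ)
  ∠EGJ = 109.96°

Step 15: From BE = 5, BJ = 25.35, EJ = 21.56, by the inverse law of cosines:
  cos(∠EBJ) = (BE² + BJ² - EJ²) / (2·BE·BJ)
  ∠EBJ = 36.98°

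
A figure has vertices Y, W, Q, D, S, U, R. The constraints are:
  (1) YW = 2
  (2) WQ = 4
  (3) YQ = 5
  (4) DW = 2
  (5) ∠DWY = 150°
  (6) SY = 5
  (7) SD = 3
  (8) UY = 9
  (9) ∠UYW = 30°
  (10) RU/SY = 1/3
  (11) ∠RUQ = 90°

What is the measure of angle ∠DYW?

Step 1: By the law of cosines on triangle YWD: YD² = 2² + 2² − 2·2·2·cos(150°) = 14.93, so YD ≈ 3.86.
Step 2: By the inverse law of cosines on triangle DYW: cos(∠DYW) = (3.86² + 2² − 2²) / (2·3.86·2) = 14.93/15.45 = 0.9659, so ∠DYW = 15°.

Therefore, the measure of angle ∠DYW = 15°.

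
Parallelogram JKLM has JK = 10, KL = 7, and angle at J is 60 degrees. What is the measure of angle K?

Opposite sides of a parallelogram are parallel, so consecutive angles form co-interior angles on a transversal.
Co-interior angles sum to 180°, giving angle K = 180 - 60 = 120 degrees.

120 degrees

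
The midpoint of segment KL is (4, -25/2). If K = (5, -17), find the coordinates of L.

Using the midpoint formula: M = ((x1 + x2)/2, (y1 + y2)/2)
We know M = (4, -25/2) and K = (5, -17)
For x: 4 = (5 + x2)/2, so x2 = 2*4 - 5 = 3
For y: -25/2 = (-17 + y2)/2, so y2 = 2*-25/2 - -17 = -8
L = (3, -8)

(3, -8)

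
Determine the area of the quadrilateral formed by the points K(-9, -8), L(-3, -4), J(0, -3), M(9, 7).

The Shoelace formula works by pairing each vertex with the next (cycling back to the first).
For each pair, compute x_i*y_(i+1) - x_(i+1)*y_i:
  (-9*-4 - -3*-8) = 12
  (-3*-3 - 0*-4) = 9
  (0*7 - 9*-3) = 27
  (9*-8 - -9*7) = -9
Taking half the absolute value of the total: Area = (1/2)(39) = 39/2.

39/2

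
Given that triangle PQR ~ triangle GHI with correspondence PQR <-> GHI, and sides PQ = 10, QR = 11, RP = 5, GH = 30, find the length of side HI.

k = 30/10 = 3. HI = 3 * 11 = 33.

33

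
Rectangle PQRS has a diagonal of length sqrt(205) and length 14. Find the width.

Using the Pythagorean theorem: d^2 = a^2 + b^2
b^2 = d^2 - a^2
b^2 = 205 - 196
b^2 = 9
b = sqrt(9) = 3

3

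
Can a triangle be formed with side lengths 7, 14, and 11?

Yes.
The triangle inequality requires that the sum of any two sides exceeds the third.
Here 7 + 11 = 18 > 14, so the condition is met.

Yes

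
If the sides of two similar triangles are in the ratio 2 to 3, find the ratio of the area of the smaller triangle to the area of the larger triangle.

Area ratio = (side ratio)^2 = (2/3)^2 = 4:9.

4:9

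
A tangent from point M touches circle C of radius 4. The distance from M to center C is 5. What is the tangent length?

The tangent, radius, and line from the external point to the center form a right triangle.
The right angle is where the tangent meets the radius.
By the Pythagorean theorem: tangent² + 4² = 5²
tangent² = 25 - 16 = 9
tangent = 3

3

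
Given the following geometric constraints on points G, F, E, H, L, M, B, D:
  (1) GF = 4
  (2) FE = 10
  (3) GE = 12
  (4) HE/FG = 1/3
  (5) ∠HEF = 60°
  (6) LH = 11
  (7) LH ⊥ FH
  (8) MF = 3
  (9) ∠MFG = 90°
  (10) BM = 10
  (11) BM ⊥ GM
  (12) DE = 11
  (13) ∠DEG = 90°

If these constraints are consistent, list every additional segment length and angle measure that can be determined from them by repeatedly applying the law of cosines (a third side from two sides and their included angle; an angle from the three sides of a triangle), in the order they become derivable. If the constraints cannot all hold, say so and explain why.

The constraints are consistent. Derivable facts, in order:
After 1 step:
- FH ≈ 9.4
- GD ≈ 16.28
- GM = 5
- ∠EFG = 110.49°
- ∠EGF = 51.32°
- ∠FEG = 18.19°
After 2 steps:
- FL ≈ 14.47
- GB = 5·√5
- ∠DGE = 42.51°
- ∠EDG = 47.49°
- ∠EFH = 7.05°
- ∠EHF = 112.95°
- ∠FGM = 36.87°
- ∠FMG = 53.13°
After 3 steps:
- ∠BGM = 63.43°
- ∠FLH = 40.53°
- ∠GBM = 26.57°
- ∠HFL = 49.47°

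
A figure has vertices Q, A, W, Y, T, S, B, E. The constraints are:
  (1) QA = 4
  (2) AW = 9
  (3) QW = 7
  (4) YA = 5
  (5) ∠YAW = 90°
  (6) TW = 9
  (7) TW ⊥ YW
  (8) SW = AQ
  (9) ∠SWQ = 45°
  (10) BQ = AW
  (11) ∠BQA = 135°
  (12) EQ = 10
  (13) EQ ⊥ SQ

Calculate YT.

Step 1: By the law of cosines on triangle YAW: YW² = 5² + 9² − 2·5·9·cos(90°) = 106, so YW = √106.
Step 2: By the law of cosines on triangle YWT: YT² = √106² + 9² − 2·√106·9·cos(90°) = 187, so YT = √187.

Therefore, the length of YT = √187.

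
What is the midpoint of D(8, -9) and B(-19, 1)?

M = ((x₁ + x₂)/2, (y₁ + y₂)/2)
= ((8 + -19)/2, (-9 + 1)/2)
= (-11/2, -8/2) = (-11/2, -4)

(-11/2, -4)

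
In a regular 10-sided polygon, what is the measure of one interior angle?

Each interior angle of a regular n-gon is (n - 2) * 180 / n.
For n = 10: (10 - 2) * 180 / 10 = 1440/10 = 144 degrees.

144 degrees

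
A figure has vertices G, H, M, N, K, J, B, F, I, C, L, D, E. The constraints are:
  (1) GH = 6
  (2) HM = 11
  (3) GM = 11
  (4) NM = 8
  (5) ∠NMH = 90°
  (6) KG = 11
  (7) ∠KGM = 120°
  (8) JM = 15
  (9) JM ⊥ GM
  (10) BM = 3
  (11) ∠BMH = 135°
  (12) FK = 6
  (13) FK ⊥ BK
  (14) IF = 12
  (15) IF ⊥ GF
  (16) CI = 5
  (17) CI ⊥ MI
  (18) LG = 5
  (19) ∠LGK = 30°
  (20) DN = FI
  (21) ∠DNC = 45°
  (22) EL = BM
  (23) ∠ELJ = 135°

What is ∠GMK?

Step 1: By the law of cosines on triangle MGK: MK² = 11² + 11² − 2·11·11·cos(120°) = 363, so MK = 11·√3.
Step 2: By the inverse law of cosines on triangle GMK: cos(∠GMK) = (11² + (11·√3)² − 11²) / (2·11·11·√3) = 363/419.16 = 0.866, so ∠GMK = 30°.

Therefore, the measure of angle ∠GMK = 30°.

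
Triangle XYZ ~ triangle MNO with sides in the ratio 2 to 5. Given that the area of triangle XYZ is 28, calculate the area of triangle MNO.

Area ratio = (2/5)^2 = 4/25. Area of MNO = 28 * 25/4 = 175.

175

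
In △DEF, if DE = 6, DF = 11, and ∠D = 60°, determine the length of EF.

Law of cosines: EF^2 = 6^2 + 11^2 - 2(6)(11)cos(60°) = 91, so EF = sqrt(91).

sqrt(91)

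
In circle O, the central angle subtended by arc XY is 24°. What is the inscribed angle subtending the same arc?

An inscribed angle intercepts an arc from a point on the circle, while the central angle intercepts the same arc from the center.
The inscribed angle is always half the central angle: 24° / 2 = 12°.

12°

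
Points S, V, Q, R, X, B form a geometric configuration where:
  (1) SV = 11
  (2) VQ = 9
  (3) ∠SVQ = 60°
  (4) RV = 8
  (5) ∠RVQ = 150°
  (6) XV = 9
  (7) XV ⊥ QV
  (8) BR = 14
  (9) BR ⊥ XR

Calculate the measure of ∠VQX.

Step 1: By the law of cosines on triangle QVX: QX² = 9² + 9² − 2·9·9·cos(90°) = 162, so QX = 9·√2.
Step 2: By the inverse law of cosines on triangle VQX: cos(∠VQX) = (9² + (9·√2)² − 9²) / (2·9·9·√2) = 162/229.1 = 0.7071, so ∠VQX = 45°.

Therefore, the measure of angle ∠VQX = 45°.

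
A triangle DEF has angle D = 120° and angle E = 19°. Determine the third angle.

Let angle F = x. Then 120 + 19 + x = 180.
x = 180 - 139 = 41 degrees.

41 degrees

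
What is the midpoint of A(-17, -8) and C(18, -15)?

M = ((x₁ + x₂)/2, (y₁ + y₂)/2)
= ((-17 + 18)/2, (-8 + -15)/2)
= (1/2, -23/2) = (1/2, -23/2)

(1/2, -23/2)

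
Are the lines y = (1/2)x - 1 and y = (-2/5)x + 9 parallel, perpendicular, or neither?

Slope of line 1: m1 = 1/2
Slope of line 2: m2 = -2/5
m1 != m2 and m1*m2 = -1/5 != -1. Neither.

Neither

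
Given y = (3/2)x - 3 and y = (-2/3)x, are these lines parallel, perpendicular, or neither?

Slope of line 1: m1 = 3/2
Slope of line 2: m2 = -2/3
m1 * m2 = (3/2) * (-2/3) = -1 = -1, so the lines are perpendicular.

Perpendicular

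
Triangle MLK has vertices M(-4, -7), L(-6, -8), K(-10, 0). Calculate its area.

The Shoelace formula computes the area from vertex coordinates by summing cross products.
For vertices (-4,-7), (-6,-8), (-10,0):
Signed sum = -4*-8 - -6*-7 + -6*0 - -10*-8 + -10*-7 - -4*0
= -10 + -80 + 70 = -20
Area = (1/2)|-20| = 10.

10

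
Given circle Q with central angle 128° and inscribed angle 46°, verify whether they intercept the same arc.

By the inscribed angle theorem, the inscribed angle for a central angle of 128° should be 128° / 2 = 64°.
The given inscribed angle is 46°, which does not equal 64°.
Therefore, no, they do not correspond to the same arc.

No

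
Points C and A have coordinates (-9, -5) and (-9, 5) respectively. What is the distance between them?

d = sqrt((0)^2 + (10)^2) = sqrt(100) = 10

10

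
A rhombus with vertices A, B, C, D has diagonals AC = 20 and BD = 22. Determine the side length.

In a rhombus, the diagonals bisect each other perpendicularly, creating four congruent right triangles.
Each triangle has legs 10 (half of 20) and 11 (half of 22).
The hypotenuse of each right triangle is a side of the rhombus:
side = sqrt(10^2 + 11^2) = sqrt(221)

sqrt(221)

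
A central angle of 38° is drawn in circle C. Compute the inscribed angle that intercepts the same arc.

An inscribed angle intercepts an arc from a point on the circle, while the central angle intercepts the same arc from the center.
The inscribed angle is always half the central angle: 38° / 2 = 19°.

19°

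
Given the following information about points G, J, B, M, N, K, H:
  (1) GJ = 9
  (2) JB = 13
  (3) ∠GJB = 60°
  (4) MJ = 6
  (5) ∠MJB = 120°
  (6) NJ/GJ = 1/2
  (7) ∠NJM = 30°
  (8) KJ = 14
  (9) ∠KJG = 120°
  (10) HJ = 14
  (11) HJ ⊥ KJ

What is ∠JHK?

Step 1: By the law of cosines on triangle HJK: HK² = 14² + 14² − 2·14·14·cos(90°) = 392, so HK = 14·√2.
Step 2: By the inverse law of cosines on triangle JHK: cos(∠JHK) = (14² + (14·√2)² − 14²) / (2·14·14·√2) = 392/554.37 = 0.7071, so ∠JHK = 45°.

Therefore, the measure of angle ∠JHK = 45°.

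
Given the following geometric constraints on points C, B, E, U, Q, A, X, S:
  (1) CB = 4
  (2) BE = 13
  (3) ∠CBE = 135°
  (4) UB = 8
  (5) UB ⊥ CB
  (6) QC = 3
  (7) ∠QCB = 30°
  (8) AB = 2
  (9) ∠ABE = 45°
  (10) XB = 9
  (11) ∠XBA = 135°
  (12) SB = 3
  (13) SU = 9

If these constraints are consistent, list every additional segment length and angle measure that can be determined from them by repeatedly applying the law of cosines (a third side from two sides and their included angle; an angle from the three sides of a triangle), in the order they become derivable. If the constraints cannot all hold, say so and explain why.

The constraints are consistent. Derivable facts, in order:
After 1 step:
- AX ≈ 10.51
- BQ ≈ 2.05
- CE ≈ 16.08
- CU = 4·√5
- EA ≈ 11.67
- ∠BSU = 61.22°
- ∠BUS = 19.19°
- ∠SBU = 99.59°
After 2 steps:
- ∠AEB = 6.96°
- ∠AXB = 7.73°
- ∠BAE = 128.04°
- ∠BAX = 37.27°
- ∠BCE = 34.87°
- ∠BCU = 63.43°
- ∠BEC = 10.13°
- ∠BQC = 103.06°
- ∠BUC = 26.57°
- ∠CBQ = 46.94°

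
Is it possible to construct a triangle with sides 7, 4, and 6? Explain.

Check all three triangle inequalities:
7 + 4 = 11 > 6 ✓
7 + 6 = 13 > 4 ✓
4 + 6 = 10 > 7 ✓
All conditions hold, so these sides form a valid triangle.

Yes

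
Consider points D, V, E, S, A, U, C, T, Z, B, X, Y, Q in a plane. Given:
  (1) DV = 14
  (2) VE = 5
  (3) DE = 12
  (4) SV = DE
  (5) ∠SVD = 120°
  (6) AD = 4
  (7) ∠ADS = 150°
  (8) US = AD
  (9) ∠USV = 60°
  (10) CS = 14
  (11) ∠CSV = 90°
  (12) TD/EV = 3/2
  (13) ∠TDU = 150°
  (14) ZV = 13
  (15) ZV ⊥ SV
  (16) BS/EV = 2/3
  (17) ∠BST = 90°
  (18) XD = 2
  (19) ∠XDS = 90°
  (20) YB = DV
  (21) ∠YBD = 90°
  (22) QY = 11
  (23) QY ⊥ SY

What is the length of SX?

From the given relations: SV = DE = 12.
Step 1: By the law of cosines on triangle SVD: SD² = 12² + 14² − 2·12·14·cos(120°) = 508, so SD = 2·√127.
Step 2: By the law of cosines on triangle SDX: SX² = (2·√127)² + 2² − 2·2·√127·2·cos(90°) = 512, so SX = 16·√2.

Therefore, the length of SX = 16·√2.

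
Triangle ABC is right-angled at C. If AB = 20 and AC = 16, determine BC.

Rearranging the Pythagorean theorem to solve for the unknown leg:
leg^2 = hypotenuse^2 - known_leg^2 = 400 - 256 = 144
leg = sqrt(144) = 12.

12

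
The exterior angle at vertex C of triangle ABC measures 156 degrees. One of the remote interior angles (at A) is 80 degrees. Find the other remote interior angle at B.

The exterior angle theorem states that an exterior angle equals the sum of the two non-adjacent interior angles.
So 156 = 80 + angle B, which gives angle B = 156 - 80 = 76 degrees.

76 degrees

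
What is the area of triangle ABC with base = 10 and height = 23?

A triangle's area is half the area of a rectangle with the same base and height.
Area = (1/2) * 10 * 23 = 115.

115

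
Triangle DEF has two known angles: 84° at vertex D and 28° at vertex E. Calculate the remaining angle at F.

angle F = 180 - 84 - 28 = 68 degrees.

68 degrees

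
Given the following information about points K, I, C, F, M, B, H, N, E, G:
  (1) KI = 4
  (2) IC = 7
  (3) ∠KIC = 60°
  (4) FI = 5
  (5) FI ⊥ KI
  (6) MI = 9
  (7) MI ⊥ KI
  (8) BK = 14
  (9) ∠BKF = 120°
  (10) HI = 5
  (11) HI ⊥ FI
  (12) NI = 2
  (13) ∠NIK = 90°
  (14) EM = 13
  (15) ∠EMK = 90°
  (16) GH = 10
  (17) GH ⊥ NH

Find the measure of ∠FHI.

Step 1: By the law of cosines on triangle HIF: HF² = 5² + 5² − 2·5·5·cos(90°) = 50, so HF = 5·√2.
Step 2: By the inverse law of cosines on triangle FHI: cos(∠FHI) = ((5·√2)² + 5² − 5²) / (2·5·√2·5) = 50/70.71 = 0.7071, so ∠FHI = 45°.

Therefore, the measure of angle ∠FHI = 45°.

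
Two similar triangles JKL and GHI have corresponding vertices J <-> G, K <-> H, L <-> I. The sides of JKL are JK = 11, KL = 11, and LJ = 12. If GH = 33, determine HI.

k = 33/11 = 3. HI = 3 * 11 = 33.

33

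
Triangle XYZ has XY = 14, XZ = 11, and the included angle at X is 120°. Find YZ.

By the law of cosines: YZ^2 = XY^2 + XZ^2 - 2*XY*XZ*cos(X)
YZ^2 = 14^2 + 11^2 - 2*14*11*cos(120°)
YZ^2 = 196 + 121 - 308*(-1/2)
YZ^2 = 471
YZ = sqrt(471)

sqrt(471)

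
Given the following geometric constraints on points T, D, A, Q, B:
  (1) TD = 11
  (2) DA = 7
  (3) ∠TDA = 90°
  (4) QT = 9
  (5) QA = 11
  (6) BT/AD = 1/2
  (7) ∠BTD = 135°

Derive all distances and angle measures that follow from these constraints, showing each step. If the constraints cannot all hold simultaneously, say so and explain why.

The constraints are consistent.

From the given relations:
  BT = 1/2·AD = 1/2·7 ≈ 3.5

Step 1: From TD = 11, DA = 7, and ∠TDA = 90°, by the law of cosines:
  TA² = TD² + DA² - 2·TD·DA·cos(90°) = 121 + 49 - 0 = 170
  TA = √170

Step 2: From DT = 11, TB = 3.5, and ∠DTB = 135°, by the law of cosines:
  DB² = DT² + TB² - 2·DT·TB·cos(135°) = 121 + 12.25 + 54.45 = 187.7
  DB ≈ 13.7

Step 3: From TA = √170, TD = 11, AD = 7, by the inverse law of cosines:
  cos(∠ATD) = (TA² + TD² - AD²) / (2·TA·TD)
  ∠ATD = 32.47°

Step 4: From TA = √170, TQ = 9, AQ = 11, by the inverse law of cosines:
  cos(∠ATQ) = (TA² + TQ² - AQ²) / (2·TA·TQ)
  ∠ATQ = 56.36°

Step 5: From DB = 13.7, DT = 11, BT = 3.5, by the inverse law of cosines:
  cos(∠BDT) = (DB² + DT² - BT²) / (2·DB·DT)
  ∠BDT = 10.41°

Step 6: From AD = 7, AT = √170, DT = 11, by the inverse law of cosines:
  cos(∠DAT) = (AD² + AT² - DT²) / (2·AD·AT)
  ∠DAT = 57.53°

Step 7: From AQ = 11, AT = √170, QT = 9, by the inverse law of cosines:
  cos(∠QAT) = (AQ² + AT² - QT²) / (2·AQ·AT)
  ∠QAT = 42.94°

Step 8: From QA = 11, QT = 9, AT = √170, by the inverse law of cosines:
  cos(∠AQT) = (QA² + QT² - AT²) / (2·QA·QT)
  ∠AQT = 80.7°

Step 9: From BD = 13.7, BT = 3.5, DT = 11, by the inverse law of cosines:
  cos(∠DBT) = (BD² + BT² - DT²) / (2·BD·BT)
  ∠DBT = 34.59°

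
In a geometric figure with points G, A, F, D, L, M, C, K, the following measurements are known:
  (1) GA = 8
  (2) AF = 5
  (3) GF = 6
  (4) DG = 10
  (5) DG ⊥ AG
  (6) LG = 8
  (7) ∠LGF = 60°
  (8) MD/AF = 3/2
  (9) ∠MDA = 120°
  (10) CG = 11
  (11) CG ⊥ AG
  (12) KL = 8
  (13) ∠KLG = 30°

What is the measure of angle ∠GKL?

Step 1: By the law of cosines on triangle KLG: KG² = 8² + 8² − 2·8·8·cos(30°) = 17.15, so KG ≈ 4.14.
Step 2: By the inverse law of cosines on triangle GKL: cos(∠GKL) = (4.14² + 8² − 8²) / (2·4.14·8) = 17.15/66.26 = 0.2588, so ∠GKL = 75°.

Therefore, the measure of angle ∠GKL = 75°.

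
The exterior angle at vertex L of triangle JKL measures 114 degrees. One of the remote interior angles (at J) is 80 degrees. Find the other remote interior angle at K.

angle K = 114 - 80 = 34 degrees (exterior angle theorem).

34 degrees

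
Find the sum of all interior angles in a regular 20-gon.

The sum of interior angles of an n-sided polygon is (n - 2) * 180.
For n = 20: (20 - 2) * 180 = 18 * 180 = 3240 degrees.

3240 degrees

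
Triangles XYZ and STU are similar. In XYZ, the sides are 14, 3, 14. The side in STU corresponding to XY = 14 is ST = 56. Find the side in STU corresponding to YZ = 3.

Since the triangles are similar, the ratio of corresponding sides is constant.
Scale factor k = ST / XY = 56 / 14 = 4
TU = k * YZ = 4 * 3 = 12

12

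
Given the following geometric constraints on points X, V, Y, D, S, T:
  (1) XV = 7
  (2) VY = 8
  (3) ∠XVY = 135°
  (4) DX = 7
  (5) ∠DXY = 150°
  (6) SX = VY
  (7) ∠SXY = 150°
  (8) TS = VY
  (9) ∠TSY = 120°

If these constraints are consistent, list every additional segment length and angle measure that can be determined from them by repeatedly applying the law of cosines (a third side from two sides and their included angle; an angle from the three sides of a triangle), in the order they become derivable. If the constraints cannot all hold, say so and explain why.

The constraints are consistent. Derivable facts, in order:
After 1 step:
- XY ≈ 13.86
After 2 steps:
- YD ≈ 20.23
- YS ≈ 21.17
- ∠VXY = 24.08°
- ∠VYX = 20.92°
After 3 steps:
- YT ≈ 26.11
- ∠DYX = 9.96°
- ∠SYX = 10.89°
- ∠XDY = 20.04°
- ∠XSY = 19.11°
After 4 steps:
- ∠STY = 44.61°
- ∠SYT = 15.39°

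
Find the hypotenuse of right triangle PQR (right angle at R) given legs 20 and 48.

By the Pythagorean theorem: PQ^2 = PR^2 + QR^2
PQ^2 = 20^2 + 48^2 = 400 + 2304 = 2704
PQ = sqrt(2704) = 52

52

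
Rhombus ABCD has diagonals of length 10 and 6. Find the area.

The diagonals of a rhombus divide it into four right triangles.
Each triangle has legs 10/ 2 = 5 and 6/2 = 3, so each has area (1/2)*5*3 = 15/2.
Four such triangles give total area = (d1 * d2) / 2 = 30.

30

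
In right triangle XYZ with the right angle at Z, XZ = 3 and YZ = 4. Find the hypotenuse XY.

In a right triangle, the square of the hypotenuse equals the sum of the squares of the two legs.
The legs are 3 and 4, so the hypotenuse = sqrt(9 + 16) = sqrt(25) = 5.

5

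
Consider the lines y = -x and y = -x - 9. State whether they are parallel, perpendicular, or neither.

Slope of line 1: m1 = -1
Slope of line 2: m2 = -1
m1 = m2, so the lines are parallel.

Parallel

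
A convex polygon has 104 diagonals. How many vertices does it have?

Using d = n(n - 3)/2, we solve 104 = n(n - 3)/2.
So n(n - 3) = 208.
Testing n = 16: 16 * 13 = 208 = 208. Correct.
The polygon has 16 sides.

16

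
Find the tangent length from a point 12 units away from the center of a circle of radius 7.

tangent = √(d² - r²) = √(12² - 7²) = √(144 - 49) = √95 = sqrt(95)

sqrt(95)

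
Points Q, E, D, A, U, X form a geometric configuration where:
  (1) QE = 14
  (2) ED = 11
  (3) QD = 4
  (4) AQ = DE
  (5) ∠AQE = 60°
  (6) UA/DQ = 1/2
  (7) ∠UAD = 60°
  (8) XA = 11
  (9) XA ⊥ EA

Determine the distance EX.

From the given relations: AQ = DE = 11.
Step 1: By the law of cosines on triangle EQA: EA² = 14² + 11² − 2·14·11·cos(60°) = 163, so EA = √163.
Step 2: By the law of cosines on triangle EAX: EX² = √163² + 11² − 2·√163·11·cos(90°) = 284, so EX = 2·√71.

Therefore, the length of EX = 2·√71.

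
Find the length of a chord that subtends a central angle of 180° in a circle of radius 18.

Drop a perpendicular from the center to the chord, bisecting both the chord and the central angle.
Each half-chord = r sin(θ/2) = 18 sin(90°).
The full chord = 2 × 18 × sin(90°) = 36.

36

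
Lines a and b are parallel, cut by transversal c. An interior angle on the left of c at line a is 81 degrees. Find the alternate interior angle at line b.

Alternate interior angles lie on opposite sides of the transversal, between the parallel lines.
By the alternate interior angle theorem, they are equal: 81 degrees.

81 degrees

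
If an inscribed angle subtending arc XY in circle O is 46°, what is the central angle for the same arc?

By the inscribed angle theorem, the central angle is twice the inscribed angle.
Central angle = 2 × 46° = 92°

92°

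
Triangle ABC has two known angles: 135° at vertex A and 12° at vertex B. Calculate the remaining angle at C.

angle C = 180 - 135 - 12 = 33 degrees.

33 degrees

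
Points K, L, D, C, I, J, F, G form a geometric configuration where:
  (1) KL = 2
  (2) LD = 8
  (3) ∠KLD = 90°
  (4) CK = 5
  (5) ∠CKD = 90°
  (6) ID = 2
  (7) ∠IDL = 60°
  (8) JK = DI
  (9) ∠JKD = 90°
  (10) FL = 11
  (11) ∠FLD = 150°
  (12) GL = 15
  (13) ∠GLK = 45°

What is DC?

Step 1: By the law of cosines on triangle DLK: DK² = 8² + 2² − 2·8·2·cos(90°) = 68, so DK = 2·√17.
Step 2: By the law of cosines on triangle DKC: DC² = (2·√17)² + 5² − 2·2·√17·5·cos(90°) = 93, so DC = √93.

Therefore, the length of DC = √93.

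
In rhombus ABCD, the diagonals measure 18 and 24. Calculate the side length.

Half-diagonals are 9 and 12. side = sqrt(9^2 + 12^2) = sqrt(225) = 15

15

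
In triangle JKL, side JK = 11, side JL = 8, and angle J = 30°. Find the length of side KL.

Law of cosines: KL^2 = 11^2 + 8^2 - 2(11)(8)cos(30°) = 185 - 88*sqrt(3), so KL = sqrt(185 - 88*sqrt(3)).

sqrt(185 - 88*sqrt(3))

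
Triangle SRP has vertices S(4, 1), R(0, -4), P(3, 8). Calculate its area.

Using the Shoelace formula for a triangle:
Area = (1/2)|x0(y1 - y2) + x1(y2 - y0) + x2(y0 - y1)|
Area = (1/2)|4(-4 - 8) + 0(8 - 1) + 3(1 - -4)|
Area = (1/2)|-48 + 0 + 15|
Area = (1/2)|-33|
Area = (1/2)(33)
Area = 33/2

33/2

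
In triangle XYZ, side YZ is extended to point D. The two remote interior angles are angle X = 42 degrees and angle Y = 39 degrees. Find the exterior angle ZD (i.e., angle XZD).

The interior angle at Z is 180 - 42 - 39 = 99 degrees.
The exterior angle and interior angle at Z are supplementary:
Exterior angle = 180 - 99 = 81 degrees.

81 degrees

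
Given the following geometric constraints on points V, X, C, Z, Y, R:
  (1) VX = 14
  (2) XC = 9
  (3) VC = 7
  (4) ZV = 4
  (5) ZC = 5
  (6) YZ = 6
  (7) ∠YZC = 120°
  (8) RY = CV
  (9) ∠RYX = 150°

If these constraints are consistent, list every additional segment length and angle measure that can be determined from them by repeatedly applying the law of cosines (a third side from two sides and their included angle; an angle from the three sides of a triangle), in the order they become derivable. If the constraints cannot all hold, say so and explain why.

The constraints are consistent. Derivable facts, in order:
After 1 step:
- CY = √91
- ∠CVX = 33.2°
- ∠CVZ = 44.42°
- ∠CXV = 25.21°
- ∠CZV = 101.54°
- ∠VCX = 121.59°
- ∠VCZ = 34.05°
After 2 steps:
- ∠CYZ = 27°
- ∠YCZ = 33°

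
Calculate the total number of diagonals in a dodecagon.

The number of diagonals in an n-gon is n(n - 3)/2.
For n = 12: 12(12 - 3)/2 = 12 × 9 / 2 = 54.

54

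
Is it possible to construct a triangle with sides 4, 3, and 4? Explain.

Sort the sides: 3, 4, 4.
It suffices to check that the sum of the two smallest exceeds the largest:
3 + 4 = 7 > 4. ✓
Yes, a valid triangle can be formed.

Yes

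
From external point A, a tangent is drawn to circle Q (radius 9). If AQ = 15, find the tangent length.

The tangent, radius, and line from the external point to the center form a right triangle.
The right angle is where the tangent meets the radius.
By the Pythagorean theorem: tangent² + 9² = 15²
tangent² = 225 - 81 = 144
tangent = 12

12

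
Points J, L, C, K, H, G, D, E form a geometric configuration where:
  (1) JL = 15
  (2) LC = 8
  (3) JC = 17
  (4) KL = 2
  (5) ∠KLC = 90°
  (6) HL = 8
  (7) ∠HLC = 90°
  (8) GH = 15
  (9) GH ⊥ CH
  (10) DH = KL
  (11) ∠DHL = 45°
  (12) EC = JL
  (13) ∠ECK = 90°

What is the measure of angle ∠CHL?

Step 1: By the law of cosines on triangle HLC: HC² = 8² + 8² − 2·8·8·cos(90°) = 128, so HC = 8·√2.
Step 2: By the inverse law of cosines on triangle CHL: cos(∠CHL) = ((8·√2)² + 8² − 8²) / (2·8·√2·8) = 128/181.02 = 0.7071, so ∠CHL = 45°.

Therefore, the measure of angle ∠CHL = 45°.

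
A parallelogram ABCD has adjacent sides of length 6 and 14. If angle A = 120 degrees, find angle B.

Consecutive angles are supplementary: angle B = 180 - 120 = 60 degrees.

60 degrees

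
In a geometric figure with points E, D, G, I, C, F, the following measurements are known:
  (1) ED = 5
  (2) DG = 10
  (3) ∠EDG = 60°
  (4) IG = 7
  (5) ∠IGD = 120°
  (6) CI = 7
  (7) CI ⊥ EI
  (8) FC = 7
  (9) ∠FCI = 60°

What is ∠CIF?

Step 1: By the law of cosines on triangle ICF: IF² = 7² + 7² − 2·7·7·cos(60°) = 49, so IF = 7.
Step 2: By the inverse law of cosines on triangle CIF: cos(∠CIF) = (7² + 7² − 7²) / (2·7·7) = 49/98 = 0.5, so ∠CIF = 60°.

Therefore, the measure of angle ∠CIF = 60°.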